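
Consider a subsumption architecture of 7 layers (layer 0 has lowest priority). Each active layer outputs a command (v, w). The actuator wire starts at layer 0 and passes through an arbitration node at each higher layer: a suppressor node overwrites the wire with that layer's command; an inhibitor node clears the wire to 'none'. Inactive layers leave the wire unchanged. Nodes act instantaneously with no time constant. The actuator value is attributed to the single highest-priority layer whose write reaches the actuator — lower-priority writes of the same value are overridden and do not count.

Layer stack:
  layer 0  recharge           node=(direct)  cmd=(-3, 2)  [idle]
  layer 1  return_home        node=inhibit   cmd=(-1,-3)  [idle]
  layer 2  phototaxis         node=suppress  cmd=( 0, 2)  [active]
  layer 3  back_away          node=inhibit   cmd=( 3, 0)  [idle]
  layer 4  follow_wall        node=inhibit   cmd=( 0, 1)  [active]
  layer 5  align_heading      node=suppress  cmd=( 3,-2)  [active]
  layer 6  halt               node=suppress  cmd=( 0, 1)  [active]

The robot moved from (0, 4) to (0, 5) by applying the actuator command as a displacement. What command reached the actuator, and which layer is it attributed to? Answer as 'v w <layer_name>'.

0 1 halt

displacement = (0, 5) − (0, 4) = (0, 1)
layer 0 (recharge) idle — none
layer 1 (return_home) idle — unchanged: none
layer 2 (phototaxis) active — suppresses: (0, 2)
layer 3 (back_away) idle — unchanged: (0, 2)
layer 4 (follow_wall) active — inhibits: none
layer 5 (align_heading) active — suppresses: (3, -2)
layer 6 (halt) active — suppresses: (0, 1)
→ actuator (0, 1) — from layer 6 (halt)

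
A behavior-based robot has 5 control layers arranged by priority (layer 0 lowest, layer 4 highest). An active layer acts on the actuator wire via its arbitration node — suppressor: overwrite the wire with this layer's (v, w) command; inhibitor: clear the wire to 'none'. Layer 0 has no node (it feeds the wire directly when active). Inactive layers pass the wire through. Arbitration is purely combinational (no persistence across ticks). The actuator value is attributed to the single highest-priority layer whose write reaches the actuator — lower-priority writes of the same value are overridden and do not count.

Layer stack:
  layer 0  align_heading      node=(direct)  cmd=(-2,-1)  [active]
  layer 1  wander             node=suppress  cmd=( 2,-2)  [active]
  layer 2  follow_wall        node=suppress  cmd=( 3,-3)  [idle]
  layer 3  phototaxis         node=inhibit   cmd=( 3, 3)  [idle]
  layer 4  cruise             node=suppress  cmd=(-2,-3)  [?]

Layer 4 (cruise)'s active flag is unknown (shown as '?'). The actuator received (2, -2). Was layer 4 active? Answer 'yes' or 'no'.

If layer 4 is active=yes:
  actuator would be (-2, -3)
If layer 4 is active=no:
  actuator would be (2, -2)
Observed (2, -2), so layer 4 was idle.

no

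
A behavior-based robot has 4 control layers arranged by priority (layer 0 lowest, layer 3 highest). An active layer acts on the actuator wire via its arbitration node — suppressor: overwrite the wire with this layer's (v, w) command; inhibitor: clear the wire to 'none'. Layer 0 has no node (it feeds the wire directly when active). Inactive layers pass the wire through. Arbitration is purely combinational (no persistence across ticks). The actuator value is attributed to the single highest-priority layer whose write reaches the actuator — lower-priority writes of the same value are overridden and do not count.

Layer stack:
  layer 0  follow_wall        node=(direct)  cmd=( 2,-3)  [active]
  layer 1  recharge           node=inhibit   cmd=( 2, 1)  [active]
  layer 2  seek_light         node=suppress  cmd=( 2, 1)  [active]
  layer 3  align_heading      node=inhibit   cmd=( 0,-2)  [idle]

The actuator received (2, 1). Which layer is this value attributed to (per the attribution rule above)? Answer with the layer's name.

seek_light

[0] follow_wall on; wire := (2, -3)
[1] recharge on (inhibit); wire := none
[2] seek_light on (suppress); wire := (2, 1)
[3] align_heading off; pass (2, 1)
output (2, 1)
last writer: layer 2 = seek_light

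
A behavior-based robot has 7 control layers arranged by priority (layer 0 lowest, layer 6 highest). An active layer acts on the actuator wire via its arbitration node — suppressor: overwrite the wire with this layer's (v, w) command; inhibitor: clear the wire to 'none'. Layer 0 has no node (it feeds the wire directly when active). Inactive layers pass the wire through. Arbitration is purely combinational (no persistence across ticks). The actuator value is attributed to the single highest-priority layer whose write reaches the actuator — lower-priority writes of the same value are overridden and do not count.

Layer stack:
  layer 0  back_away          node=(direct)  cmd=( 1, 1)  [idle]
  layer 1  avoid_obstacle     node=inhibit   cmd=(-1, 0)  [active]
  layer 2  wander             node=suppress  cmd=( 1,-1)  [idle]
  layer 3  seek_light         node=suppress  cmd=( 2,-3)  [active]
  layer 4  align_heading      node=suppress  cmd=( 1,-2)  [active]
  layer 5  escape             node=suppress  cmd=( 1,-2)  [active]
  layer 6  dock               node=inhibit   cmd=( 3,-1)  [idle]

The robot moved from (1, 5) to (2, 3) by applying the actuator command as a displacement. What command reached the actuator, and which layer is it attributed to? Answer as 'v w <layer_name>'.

displacement = (2, 3) − (1, 5) = (1, -2)
L0 back_away: idle → wire = none
L1 avoid_obstacle: active, inhibitor → wire = none
L2 wander: idle → wire stays none
L3 seek_light: active, suppressor → wire = (2, -3)
L4 align_heading: active, suppressor → wire = (1, -2)
L5 escape: active, suppressor → wire = (1, -2)
L6 dock: idle → wire stays (1, -2)
actuator = (1, -2) — from layer 5 (escape)

1 -2 escape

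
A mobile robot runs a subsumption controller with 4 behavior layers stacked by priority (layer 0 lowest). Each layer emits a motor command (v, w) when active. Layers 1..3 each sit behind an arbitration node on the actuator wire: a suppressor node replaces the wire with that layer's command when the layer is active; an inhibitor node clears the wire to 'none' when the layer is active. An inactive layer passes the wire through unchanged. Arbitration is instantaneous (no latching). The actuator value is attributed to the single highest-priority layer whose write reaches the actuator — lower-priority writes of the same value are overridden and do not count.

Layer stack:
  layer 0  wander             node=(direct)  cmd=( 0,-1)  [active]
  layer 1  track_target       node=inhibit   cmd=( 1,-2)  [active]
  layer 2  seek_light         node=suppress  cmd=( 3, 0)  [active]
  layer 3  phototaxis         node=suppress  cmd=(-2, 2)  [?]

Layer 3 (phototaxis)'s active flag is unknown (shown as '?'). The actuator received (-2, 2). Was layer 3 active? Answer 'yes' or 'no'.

If layer 3 is active=yes:
  actuator would be (-2, 2)
If layer 3 is active=no:
  actuator would be (3, 0)
Observed (-2, 2), so layer 3 was active.

yes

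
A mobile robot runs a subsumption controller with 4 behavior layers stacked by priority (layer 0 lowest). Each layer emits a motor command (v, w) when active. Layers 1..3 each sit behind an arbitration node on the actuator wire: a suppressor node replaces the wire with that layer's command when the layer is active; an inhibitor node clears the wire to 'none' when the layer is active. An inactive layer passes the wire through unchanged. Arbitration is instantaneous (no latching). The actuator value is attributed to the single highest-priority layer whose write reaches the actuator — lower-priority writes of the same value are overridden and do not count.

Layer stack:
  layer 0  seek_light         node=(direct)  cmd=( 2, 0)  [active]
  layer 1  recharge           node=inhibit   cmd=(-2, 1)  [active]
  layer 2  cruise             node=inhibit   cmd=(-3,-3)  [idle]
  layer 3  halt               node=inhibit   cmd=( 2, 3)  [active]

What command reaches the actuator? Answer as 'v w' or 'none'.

none

L0 seek_light: active, feeds wire = (2, 0)
L1 recharge: active, inhibitor → wire = none
L2 cruise: idle → wire stays none
L3 halt: active, inhibitor → wire = none
actuator = none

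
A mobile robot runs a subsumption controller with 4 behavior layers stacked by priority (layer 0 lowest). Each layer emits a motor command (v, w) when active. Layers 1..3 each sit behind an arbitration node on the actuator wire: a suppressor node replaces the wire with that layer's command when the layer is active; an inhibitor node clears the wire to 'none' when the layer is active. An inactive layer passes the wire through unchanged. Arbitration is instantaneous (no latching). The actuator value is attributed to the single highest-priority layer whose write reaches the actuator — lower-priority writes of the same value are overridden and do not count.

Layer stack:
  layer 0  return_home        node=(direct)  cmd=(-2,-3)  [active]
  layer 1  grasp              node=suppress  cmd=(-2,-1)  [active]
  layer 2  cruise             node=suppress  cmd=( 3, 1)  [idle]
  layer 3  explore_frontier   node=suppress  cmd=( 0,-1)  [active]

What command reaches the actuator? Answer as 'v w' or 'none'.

0 -1

[0] return_home on; wire := (-2, -3)
[1] grasp on (suppress); wire := (-2, -1)
[2] cruise off; pass (-2, -1)
[3] explore_frontier on (suppress); wire := (0, -1)
output (0, -1)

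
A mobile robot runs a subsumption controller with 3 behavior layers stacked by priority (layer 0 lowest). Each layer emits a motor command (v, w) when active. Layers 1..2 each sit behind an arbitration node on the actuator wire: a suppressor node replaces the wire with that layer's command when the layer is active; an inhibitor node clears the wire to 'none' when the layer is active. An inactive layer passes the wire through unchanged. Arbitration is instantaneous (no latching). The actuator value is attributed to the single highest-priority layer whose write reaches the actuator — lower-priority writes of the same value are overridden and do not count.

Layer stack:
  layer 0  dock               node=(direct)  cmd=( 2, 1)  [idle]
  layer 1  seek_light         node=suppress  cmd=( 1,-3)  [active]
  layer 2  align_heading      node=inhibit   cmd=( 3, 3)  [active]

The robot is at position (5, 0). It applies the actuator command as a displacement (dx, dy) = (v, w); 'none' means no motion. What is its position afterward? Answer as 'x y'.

layer 0 (dock) idle — none
layer 1 (seek_light) active — suppresses: (1, -3)
layer 2 (align_heading) active — inhibits: none
→ actuator none
position: (5, 0) + none = (5, 0)

5 0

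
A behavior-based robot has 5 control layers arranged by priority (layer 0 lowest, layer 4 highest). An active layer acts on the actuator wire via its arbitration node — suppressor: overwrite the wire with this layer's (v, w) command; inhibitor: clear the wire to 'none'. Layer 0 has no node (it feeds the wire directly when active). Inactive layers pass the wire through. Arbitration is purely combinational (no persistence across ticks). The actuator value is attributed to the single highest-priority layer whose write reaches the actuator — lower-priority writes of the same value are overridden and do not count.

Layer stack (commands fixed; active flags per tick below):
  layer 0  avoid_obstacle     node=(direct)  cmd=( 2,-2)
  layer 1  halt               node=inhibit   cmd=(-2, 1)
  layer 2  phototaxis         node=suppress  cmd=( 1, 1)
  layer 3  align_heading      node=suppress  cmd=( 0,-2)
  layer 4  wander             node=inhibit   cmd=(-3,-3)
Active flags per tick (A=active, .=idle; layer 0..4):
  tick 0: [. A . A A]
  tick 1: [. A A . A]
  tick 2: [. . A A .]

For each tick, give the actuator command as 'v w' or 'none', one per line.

tick 0:
  layer 0 (avoid_obstacle) idle — none
  layer 1 (halt) active — inhibits: none
  layer 2 (phototaxis) idle — unchanged: none
  layer 3 (align_heading) active — suppresses: (0, -2)
  layer 4 (wander) active — inhibits: none
  → actuator none
tick 1:
  layer 0 (avoid_obstacle) idle — none
  layer 1 (halt) active — inhibits: none
  layer 2 (phototaxis) active — suppresses: (1, 1)
  layer 3 (align_heading) idle — unchanged: (1, 1)
  layer 4 (wander) active — inhibits: none
  → actuator none
tick 2:
  layer 0 (avoid_obstacle) idle — none
  layer 1 (halt) idle — unchanged: none
  layer 2 (phototaxis) active — suppresses: (1, 1)
  layer 3 (align_heading) active — suppresses: (0, -2)
  layer 4 (wander) idle — unchanged: (0, -2)
  → actuator (0, -2)

none
none
0 -2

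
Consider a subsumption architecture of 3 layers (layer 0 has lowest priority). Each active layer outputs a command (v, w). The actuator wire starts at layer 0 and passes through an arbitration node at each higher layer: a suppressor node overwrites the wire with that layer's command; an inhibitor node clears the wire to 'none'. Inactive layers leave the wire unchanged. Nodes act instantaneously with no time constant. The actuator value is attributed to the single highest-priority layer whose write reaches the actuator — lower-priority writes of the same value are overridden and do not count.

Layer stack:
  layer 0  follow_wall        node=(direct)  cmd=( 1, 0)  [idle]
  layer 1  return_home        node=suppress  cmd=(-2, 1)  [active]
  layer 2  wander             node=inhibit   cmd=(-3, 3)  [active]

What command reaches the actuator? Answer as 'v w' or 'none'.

layer 0 (follow_wall) idle — none
layer 1 (return_home) active — suppresses: (-2, 1)
layer 2 (wander) active — inhibits: none
→ actuator none

none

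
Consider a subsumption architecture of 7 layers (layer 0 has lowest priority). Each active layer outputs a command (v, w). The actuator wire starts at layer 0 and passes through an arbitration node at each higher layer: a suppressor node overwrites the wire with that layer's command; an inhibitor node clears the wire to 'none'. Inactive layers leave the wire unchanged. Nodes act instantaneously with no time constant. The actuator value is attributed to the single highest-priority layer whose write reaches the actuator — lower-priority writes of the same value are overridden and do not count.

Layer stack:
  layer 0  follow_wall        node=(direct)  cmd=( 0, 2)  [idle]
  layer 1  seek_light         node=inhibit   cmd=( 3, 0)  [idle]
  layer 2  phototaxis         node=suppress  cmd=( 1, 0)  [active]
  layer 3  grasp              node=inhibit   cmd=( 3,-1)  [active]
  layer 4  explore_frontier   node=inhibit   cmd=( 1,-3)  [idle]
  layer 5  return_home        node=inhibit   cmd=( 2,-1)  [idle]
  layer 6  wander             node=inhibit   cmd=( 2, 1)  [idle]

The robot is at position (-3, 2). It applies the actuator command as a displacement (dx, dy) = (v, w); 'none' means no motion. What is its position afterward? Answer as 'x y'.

-3 2

[0] follow_wall off; wire := none
[1] seek_light off; pass none
[2] phototaxis on (suppress); wire := (1, 0)
[3] grasp on (inhibit); wire := none
[4] explore_frontier off; pass none
[5] return_home off; pass none
[6] wander off; pass none
output none
position: (-3, 2) + none = (-3, 2)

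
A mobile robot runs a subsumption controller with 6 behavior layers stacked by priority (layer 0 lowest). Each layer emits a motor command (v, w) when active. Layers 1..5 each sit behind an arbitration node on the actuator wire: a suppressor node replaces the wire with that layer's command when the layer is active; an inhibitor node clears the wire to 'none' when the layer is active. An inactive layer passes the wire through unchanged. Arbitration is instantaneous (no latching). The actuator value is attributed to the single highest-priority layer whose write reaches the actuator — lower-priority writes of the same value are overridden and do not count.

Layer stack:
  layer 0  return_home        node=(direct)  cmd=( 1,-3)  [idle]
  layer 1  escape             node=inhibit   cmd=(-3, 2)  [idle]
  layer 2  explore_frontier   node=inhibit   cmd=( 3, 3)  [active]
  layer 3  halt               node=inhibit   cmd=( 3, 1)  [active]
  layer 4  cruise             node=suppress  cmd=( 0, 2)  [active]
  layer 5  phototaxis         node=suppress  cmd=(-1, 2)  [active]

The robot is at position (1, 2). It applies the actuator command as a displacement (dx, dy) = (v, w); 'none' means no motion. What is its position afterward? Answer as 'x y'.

L0 return_home: idle → wire = none
L1 escape: idle → wire stays none
L2 explore_frontier: active, inhibitor → wire = none
L3 halt: active, inhibitor → wire = none
L4 cruise: active, suppressor → wire = (0, 2)
L5 phototaxis: active, suppressor → wire = (-1, 2)
actuator = (-1, 2)
position: (1, 2) + (-1, 2) = (0, 4)

0 4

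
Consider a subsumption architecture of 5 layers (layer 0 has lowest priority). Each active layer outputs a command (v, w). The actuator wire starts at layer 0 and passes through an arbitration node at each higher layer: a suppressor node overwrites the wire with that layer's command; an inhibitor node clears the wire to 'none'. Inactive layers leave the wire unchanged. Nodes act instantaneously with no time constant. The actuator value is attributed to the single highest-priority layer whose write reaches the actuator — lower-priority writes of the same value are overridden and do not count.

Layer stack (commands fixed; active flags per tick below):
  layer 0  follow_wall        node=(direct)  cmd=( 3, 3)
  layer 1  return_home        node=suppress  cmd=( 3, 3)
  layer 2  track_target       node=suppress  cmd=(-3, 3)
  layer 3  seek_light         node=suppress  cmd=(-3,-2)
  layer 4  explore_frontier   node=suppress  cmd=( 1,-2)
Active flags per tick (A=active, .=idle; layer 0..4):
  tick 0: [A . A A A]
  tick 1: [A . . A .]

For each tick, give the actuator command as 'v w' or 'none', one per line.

tick 0:
  [0] follow_wall on; wire := (3, 3)
  [1] return_home off; pass (3, 3)
  [2] track_target on (suppress); wire := (-3, 3)
  [3] seek_light on (suppress); wire := (-3, -2)
  [4] explore_frontier on (suppress); wire := (1, -2)
  output (1, -2)
tick 1:
  [0] follow_wall on; wire := (3, 3)
  [1] return_home off; pass (3, 3)
  [2] track_target off; pass (3, 3)
  [3] seek_light on (suppress); wire := (-3, -2)
  [4] explore_frontier off; pass (-3, -2)
  output (-3, -2)

1 -2
-3 -2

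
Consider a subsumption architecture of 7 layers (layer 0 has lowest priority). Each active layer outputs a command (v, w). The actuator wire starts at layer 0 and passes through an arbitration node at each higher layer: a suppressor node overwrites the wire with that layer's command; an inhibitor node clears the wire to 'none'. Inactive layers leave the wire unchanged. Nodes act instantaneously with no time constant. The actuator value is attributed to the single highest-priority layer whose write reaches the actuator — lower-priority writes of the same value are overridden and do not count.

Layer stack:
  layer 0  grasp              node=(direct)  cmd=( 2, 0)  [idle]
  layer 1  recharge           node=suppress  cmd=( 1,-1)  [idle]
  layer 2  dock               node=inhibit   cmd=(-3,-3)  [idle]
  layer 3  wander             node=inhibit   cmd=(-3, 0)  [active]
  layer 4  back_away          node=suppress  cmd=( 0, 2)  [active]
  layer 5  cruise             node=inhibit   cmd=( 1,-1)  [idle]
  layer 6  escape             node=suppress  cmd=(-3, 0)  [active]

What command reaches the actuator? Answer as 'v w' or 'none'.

L0 grasp: idle → wire = none
L1 recharge: idle → wire stays none
L2 dock: idle → wire stays none
L3 wander: active, inhibitor → wire = none
L4 back_away: active, suppressor → wire = (0, 2)
L5 cruise: idle → wire stays (0, 2)
L6 escape: active, suppressor → wire = (-3, 0)
actuator = (-3, 0)

-3 0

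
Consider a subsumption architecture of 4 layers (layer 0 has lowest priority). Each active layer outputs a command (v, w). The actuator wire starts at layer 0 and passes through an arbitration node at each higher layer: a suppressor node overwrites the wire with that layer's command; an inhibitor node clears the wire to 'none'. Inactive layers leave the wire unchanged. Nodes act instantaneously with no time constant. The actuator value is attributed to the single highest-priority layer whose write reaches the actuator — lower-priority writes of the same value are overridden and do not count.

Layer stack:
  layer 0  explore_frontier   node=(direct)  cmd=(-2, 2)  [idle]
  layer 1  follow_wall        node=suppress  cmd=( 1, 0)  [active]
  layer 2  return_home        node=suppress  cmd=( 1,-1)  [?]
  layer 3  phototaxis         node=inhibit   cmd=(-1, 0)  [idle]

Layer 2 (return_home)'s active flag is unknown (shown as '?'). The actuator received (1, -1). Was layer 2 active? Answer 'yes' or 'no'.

yes

If layer 2 is active=yes:
  actuator would be (1, -1)
If layer 2 is active=no:
  actuator would be (1, 0)
Observed (1, -1), so layer 2 was active.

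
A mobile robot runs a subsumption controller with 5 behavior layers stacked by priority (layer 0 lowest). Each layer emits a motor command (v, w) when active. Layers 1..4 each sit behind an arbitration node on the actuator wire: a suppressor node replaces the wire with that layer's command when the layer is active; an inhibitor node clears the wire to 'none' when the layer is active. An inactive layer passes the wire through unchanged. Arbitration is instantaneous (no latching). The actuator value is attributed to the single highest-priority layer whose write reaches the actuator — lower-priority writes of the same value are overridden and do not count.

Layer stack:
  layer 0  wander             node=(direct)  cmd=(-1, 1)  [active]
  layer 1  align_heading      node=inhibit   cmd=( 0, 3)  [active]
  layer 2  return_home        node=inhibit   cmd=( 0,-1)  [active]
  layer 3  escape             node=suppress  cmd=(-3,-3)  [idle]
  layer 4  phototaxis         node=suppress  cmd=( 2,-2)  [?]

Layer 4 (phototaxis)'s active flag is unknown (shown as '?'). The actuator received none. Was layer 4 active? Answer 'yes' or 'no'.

If layer 4 is active=yes:
  actuator would be (2, -2)
If layer 4 is active=no:
  actuator would be none
Observed none, so layer 4 was idle.

no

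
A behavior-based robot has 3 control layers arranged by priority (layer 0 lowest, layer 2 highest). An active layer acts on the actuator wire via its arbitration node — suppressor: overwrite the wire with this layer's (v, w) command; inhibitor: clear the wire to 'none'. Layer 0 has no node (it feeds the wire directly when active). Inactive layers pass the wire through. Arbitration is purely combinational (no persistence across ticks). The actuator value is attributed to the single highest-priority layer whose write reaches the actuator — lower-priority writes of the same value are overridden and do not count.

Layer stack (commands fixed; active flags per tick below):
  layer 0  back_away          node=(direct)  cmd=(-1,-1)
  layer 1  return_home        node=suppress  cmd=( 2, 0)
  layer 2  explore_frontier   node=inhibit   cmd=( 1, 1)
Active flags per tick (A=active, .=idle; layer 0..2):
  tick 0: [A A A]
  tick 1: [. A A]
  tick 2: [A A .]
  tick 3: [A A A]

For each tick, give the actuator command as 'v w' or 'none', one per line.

none
none
2 0
none

tick 0:
  L0 back_away: active, feeds wire = (-1, -1)
  L1 return_home: active, suppressor → wire = (2, 0)
  L2 explore_frontier: active, inhibitor → wire = none
  actuator = none
tick 1:
  L0 back_away: idle → wire = none
  L1 return_home: active, suppressor → wire = (2, 0)
  L2 explore_frontier: active, inhibitor → wire = none
  actuator = none
tick 2:
  L0 back_away: active, feeds wire = (-1, -1)
  L1 return_home: active, suppressor → wire = (2, 0)
  L2 explore_frontier: idle → wire stays (2, 0)
  actuator = (2, 0)
tick 3:
  L0 back_away: active, feeds wire = (-1, -1)
  L1 return_home: active, suppressor → wire = (2, 0)
  L2 explore_frontier: active, inhibitor → wire = none
  actuator = none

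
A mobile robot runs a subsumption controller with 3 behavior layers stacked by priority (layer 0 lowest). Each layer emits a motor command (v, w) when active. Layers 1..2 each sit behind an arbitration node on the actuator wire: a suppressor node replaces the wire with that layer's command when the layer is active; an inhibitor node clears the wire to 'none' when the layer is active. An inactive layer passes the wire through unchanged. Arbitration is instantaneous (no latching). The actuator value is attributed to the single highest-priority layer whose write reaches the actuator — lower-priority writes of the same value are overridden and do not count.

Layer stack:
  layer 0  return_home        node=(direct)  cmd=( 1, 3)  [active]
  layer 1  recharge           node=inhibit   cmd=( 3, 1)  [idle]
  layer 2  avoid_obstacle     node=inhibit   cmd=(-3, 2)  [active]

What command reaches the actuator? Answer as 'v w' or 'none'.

none

layer 0 (return_home) active — direct: (1, 3)
layer 1 (recharge) idle — unchanged: (1, 3)
layer 2 (avoid_obstacle) active — inhibits: none
→ actuator none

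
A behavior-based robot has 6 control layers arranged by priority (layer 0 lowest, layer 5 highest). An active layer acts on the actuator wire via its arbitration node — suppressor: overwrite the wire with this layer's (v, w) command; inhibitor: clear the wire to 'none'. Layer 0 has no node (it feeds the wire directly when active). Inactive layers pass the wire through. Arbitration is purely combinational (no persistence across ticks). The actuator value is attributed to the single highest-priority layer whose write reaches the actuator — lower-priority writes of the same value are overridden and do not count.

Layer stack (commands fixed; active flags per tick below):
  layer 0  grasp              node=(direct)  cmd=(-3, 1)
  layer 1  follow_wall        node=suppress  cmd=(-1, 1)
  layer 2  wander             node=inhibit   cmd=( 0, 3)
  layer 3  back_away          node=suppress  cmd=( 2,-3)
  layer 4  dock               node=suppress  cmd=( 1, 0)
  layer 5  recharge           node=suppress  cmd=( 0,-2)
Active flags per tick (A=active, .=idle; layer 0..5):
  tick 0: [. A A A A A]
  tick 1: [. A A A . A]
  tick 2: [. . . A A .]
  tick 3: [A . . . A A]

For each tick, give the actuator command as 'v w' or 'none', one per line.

0 -2
0 -2
1 0
0 -2

tick 0:
  [0] grasp off; wire := none
  [1] follow_wall on (suppress); wire := (-1, 1)
  [2] wander on (inhibit); wire := none
  [3] back_away on (suppress); wire := (2, -3)
  [4] dock on (suppress); wire := (1, 0)
  [5] recharge on (suppress); wire := (0, -2)
  output (0, -2)
tick 1:
  [0] grasp off; wire := none
  [1] follow_wall on (suppress); wire := (-1, 1)
  [2] wander on (inhibit); wire := none
  [3] back_away on (suppress); wire := (2, -3)
  [4] dock off; pass (2, -3)
  [5] recharge on (suppress); wire := (0, -2)
  output (0, -2)
tick 2:
  [0] grasp off; wire := none
  [1] follow_wall off; pass none
  [2] wander off; pass none
  [3] back_away on (suppress); wire := (2, -3)
  [4] dock on (suppress); wire := (1, 0)
  [5] recharge off; pass (1, 0)
  output (1, 0)
tick 3:
  [0] grasp on; wire := (-3, 1)
  [1] follow_wall off; pass (-3, 1)
  [2] wander off; pass (-3, 1)
  [3] back_away off; pass (-3, 1)
  [4] dock on (suppress); wire := (1, 0)
  [5] recharge on (suppress); wire := (0, -2)
  output (0, -2)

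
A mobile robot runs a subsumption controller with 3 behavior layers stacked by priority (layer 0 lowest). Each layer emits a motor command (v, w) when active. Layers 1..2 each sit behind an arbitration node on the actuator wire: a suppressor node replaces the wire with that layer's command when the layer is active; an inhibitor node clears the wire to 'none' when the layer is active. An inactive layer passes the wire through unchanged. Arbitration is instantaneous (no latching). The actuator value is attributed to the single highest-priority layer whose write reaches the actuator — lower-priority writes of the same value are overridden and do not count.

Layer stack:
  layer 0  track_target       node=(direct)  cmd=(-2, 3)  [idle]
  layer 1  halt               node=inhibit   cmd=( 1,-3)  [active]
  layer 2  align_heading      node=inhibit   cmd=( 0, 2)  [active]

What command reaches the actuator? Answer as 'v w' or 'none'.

layer 0 (track_target) idle — none
layer 1 (halt) active — inhibits: none
layer 2 (align_heading) active — inhibits: none
→ actuator none

none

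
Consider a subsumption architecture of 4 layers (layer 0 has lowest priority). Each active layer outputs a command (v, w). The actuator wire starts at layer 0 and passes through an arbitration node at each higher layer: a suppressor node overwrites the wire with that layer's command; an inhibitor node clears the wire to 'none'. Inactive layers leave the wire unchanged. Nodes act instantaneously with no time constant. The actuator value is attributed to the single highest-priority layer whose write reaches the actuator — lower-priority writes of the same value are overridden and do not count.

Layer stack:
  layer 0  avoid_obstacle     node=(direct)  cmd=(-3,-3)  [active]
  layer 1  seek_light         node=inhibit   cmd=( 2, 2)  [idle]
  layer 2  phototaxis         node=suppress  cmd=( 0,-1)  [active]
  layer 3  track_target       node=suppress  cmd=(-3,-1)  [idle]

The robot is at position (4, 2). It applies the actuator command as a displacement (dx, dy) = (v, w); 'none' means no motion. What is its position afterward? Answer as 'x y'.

L0 avoid_obstacle: active, feeds wire = (-3, -3)
L1 seek_light: idle → wire stays (-3, -3)
L2 phototaxis: active, suppressor → wire = (0, -1)
L3 track_target: idle → wire stays (0, -1)
actuator = (0, -1)
position: (4, 2) + (0, -1) = (4, 1)

4 1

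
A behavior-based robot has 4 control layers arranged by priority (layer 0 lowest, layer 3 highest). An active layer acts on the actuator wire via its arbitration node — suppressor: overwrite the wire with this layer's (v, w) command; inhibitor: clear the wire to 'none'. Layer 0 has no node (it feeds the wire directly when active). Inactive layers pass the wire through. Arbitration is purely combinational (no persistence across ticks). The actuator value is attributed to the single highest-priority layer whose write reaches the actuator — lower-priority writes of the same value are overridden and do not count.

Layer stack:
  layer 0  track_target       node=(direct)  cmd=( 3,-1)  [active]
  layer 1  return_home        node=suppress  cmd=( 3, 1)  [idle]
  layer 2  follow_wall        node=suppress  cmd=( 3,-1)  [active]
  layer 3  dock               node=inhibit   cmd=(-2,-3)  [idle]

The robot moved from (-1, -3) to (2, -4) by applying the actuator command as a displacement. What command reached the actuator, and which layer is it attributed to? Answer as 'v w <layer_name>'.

3 -1 follow_wall

displacement = (2, -4) − (-1, -3) = (3, -1)
L0 track_target: active, feeds wire = (3, -1)
L1 return_home: idle → wire stays (3, -1)
L2 follow_wall: active, suppressor → wire = (3, -1)
L3 dock: idle → wire stays (3, -1)
actuator = (3, -1) — from layer 2 (follow_wall)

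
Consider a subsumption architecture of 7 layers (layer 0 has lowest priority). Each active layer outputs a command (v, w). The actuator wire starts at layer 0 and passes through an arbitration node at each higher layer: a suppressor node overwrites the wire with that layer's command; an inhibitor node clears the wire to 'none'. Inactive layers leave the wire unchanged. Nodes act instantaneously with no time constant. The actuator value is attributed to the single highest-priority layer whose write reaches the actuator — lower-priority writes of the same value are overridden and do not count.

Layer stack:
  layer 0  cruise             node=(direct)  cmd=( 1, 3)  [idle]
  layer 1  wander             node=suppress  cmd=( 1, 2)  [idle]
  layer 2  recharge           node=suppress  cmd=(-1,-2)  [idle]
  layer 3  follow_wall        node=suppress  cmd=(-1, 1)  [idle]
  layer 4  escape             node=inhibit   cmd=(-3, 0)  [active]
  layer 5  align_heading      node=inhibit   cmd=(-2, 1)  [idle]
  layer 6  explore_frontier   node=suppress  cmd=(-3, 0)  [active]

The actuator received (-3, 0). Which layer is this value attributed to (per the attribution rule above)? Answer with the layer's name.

layer 0 (cruise) idle — none
layer 1 (wander) idle — unchanged: none
layer 2 (recharge) idle — unchanged: none
layer 3 (follow_wall) idle — unchanged: none
layer 4 (escape) active — inhibits: none
layer 5 (align_heading) idle — unchanged: none
layer 6 (explore_frontier) active — suppresses: (-3, 0)
→ actuator (-3, 0)
last writer: layer 6 = explore_frontier

explore_frontier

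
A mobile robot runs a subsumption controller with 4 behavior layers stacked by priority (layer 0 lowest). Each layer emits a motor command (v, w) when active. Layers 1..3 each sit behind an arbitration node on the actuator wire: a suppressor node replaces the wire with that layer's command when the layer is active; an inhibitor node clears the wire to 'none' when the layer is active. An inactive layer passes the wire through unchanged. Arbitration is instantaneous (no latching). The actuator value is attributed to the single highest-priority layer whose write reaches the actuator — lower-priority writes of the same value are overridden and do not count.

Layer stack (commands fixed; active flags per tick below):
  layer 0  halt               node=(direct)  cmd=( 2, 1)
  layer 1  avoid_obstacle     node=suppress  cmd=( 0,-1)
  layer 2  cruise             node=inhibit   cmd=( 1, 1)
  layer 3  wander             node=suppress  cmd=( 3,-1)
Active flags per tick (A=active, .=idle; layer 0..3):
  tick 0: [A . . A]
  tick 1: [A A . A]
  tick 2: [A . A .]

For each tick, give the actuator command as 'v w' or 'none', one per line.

tick 0:
  [0] halt on; wire := (2, 1)
  [1] avoid_obstacle off; pass (2, 1)
  [2] cruise off; pass (2, 1)
  [3] wander on (suppress); wire := (3, -1)
  output (3, -1)
tick 1:
  [0] halt on; wire := (2, 1)
  [1] avoid_obstacle on (suppress); wire := (0, -1)
  [2] cruise off; pass (0, -1)
  [3] wander on (suppress); wire := (3, -1)
  output (3, -1)
tick 2:
  [0] halt on; wire := (2, 1)
  [1] avoid_obstacle off; pass (2, 1)
  [2] cruise on (inhibit); wire := none
  [3] wander off; pass none
  output none

3 -1
3 -1
none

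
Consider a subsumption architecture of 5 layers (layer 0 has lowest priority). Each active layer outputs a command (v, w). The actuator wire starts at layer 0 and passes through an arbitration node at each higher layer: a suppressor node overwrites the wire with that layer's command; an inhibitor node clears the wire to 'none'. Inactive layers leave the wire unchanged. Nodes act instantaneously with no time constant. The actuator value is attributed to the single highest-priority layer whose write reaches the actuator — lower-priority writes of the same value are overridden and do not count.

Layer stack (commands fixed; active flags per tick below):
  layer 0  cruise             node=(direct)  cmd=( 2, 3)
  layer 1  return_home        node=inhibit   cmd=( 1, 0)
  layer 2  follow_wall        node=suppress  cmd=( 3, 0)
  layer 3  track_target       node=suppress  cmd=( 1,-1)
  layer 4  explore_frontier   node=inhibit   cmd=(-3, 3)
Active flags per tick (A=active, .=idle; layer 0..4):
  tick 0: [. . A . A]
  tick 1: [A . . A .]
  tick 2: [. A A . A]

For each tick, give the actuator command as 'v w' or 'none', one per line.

tick 0:
  layer 0 (cruise) idle — none
  layer 1 (return_home) idle — unchanged: none
  layer 2 (follow_wall) active — suppresses: (3, 0)
  layer 3 (track_target) idle — unchanged: (3, 0)
  layer 4 (explore_frontier) active — inhibits: none
  → actuator none
tick 1:
  layer 0 (cruise) active — direct: (2, 3)
  layer 1 (return_home) idle — unchanged: (2, 3)
  layer 2 (follow_wall) idle — unchanged: (2, 3)
  layer 3 (track_target) active — suppresses: (1, -1)
  layer 4 (explore_frontier) idle — unchanged: (1, -1)
  → actuator (1, -1)
tick 2:
  layer 0 (cruise) idle — none
  layer 1 (return_home) active — inhibits: none
  layer 2 (follow_wall) active — suppresses: (3, 0)
  layer 3 (track_target) idle — unchanged: (3, 0)
  layer 4 (explore_frontier) active — inhibits: none
  → actuator none

none
1 -1
none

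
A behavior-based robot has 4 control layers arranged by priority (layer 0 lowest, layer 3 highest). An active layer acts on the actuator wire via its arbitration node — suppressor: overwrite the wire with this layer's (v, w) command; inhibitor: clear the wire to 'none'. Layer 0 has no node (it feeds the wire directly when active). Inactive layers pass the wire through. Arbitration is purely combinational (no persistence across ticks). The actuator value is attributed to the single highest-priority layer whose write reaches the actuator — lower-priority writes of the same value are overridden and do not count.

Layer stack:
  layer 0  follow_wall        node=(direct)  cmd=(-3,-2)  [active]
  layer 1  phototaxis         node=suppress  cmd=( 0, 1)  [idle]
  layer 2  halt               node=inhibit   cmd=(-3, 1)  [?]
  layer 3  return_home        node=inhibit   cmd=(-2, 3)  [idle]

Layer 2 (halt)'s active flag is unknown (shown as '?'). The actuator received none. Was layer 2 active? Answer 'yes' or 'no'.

If layer 2 is active=yes:
  actuator would be none
If layer 2 is active=no:
  actuator would be (-3, -2)
Observed none, so layer 2 was active.

yes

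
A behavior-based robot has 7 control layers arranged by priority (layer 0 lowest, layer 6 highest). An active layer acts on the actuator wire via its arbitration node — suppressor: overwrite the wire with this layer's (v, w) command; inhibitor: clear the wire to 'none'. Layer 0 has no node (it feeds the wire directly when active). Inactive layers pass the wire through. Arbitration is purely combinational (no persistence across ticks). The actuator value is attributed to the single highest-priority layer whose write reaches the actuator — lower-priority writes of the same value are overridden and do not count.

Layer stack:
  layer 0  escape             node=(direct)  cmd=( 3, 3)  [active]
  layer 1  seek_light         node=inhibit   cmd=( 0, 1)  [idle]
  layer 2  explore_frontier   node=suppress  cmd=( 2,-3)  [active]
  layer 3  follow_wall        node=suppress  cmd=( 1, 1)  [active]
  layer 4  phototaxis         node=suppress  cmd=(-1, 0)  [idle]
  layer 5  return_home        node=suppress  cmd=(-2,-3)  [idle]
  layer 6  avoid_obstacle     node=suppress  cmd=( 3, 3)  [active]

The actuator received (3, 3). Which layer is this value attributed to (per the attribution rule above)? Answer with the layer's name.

layer 0 (escape) active — direct: (3, 3)
layer 1 (seek_light) idle — unchanged: (3, 3)
layer 2 (explore_frontier) active — suppresses: (2, -3)
layer 3 (follow_wall) active — suppresses: (1, 1)
layer 4 (phototaxis) idle — unchanged: (1, 1)
layer 5 (return_home) idle — unchanged: (1, 1)
layer 6 (avoid_obstacle) active — suppresses: (3, 3)
→ actuator (3, 3)
last writer: layer 6 = avoid_obstacle

avoid_obstacle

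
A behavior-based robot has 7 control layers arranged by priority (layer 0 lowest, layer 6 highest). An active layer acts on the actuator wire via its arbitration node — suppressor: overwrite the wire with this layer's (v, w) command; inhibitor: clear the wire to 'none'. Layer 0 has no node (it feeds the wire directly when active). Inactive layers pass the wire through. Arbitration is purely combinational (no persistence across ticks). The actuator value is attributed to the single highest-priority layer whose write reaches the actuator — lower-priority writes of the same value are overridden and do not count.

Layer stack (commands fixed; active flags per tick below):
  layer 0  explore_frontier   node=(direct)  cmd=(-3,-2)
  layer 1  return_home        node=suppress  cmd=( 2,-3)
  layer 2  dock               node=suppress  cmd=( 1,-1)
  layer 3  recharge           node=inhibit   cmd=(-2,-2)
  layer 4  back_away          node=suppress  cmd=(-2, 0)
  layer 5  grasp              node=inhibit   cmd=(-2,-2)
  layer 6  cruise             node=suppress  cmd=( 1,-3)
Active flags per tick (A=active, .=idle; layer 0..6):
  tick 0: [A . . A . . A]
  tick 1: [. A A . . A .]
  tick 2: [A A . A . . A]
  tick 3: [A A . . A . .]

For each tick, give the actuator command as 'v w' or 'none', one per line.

tick 0:
  layer 0 (explore_frontier) active — direct: (-3, -2)
  layer 1 (return_home) idle — unchanged: (-3, -2)
  layer 2 (dock) idle — unchanged: (-3, -2)
  layer 3 (recharge) active — inhibits: none
  layer 4 (back_away) idle — unchanged: none
  layer 5 (grasp) idle — unchanged: none
  layer 6 (cruise) active — suppresses: (1, -3)
  → actuator (1, -3)
tick 1:
  layer 0 (explore_frontier) idle — none
  layer 1 (return_home) active — suppresses: (2, -3)
  layer 2 (dock) active — suppresses: (1, -1)
  layer 3 (recharge) idle — unchanged: (1, -1)
  layer 4 (back_away) idle — unchanged: (1, -1)
  layer 5 (grasp) active — inhibits: none
  layer 6 (cruise) idle — unchanged: none
  → actuator none
tick 2:
  layer 0 (explore_frontier) active — direct: (-3, -2)
  layer 1 (return_home) active — suppresses: (2, -3)
  layer 2 (dock) idle — unchanged: (2, -3)
  layer 3 (recharge) active — inhibits: none
  layer 4 (back_away) idle — unchanged: none
  layer 5 (grasp) idle — unchanged: none
  layer 6 (cruise) active — suppresses: (1, -3)
  → actuator (1, -3)
tick 3:
  layer 0 (explore_frontier) active — direct: (-3, -2)
  layer 1 (return_home) active — suppresses: (2, -3)
  layer 2 (dock) idle — unchanged: (2, -3)
  layer 3 (recharge) idle — unchanged: (2, -3)
  layer 4 (back_away) active — suppresses: (-2, 0)
  layer 5 (grasp) idle — unchanged: (-2, 0)
  layer 6 (cruise) idle — unchanged: (-2, 0)
  → actuator (-2, 0)

1 -3
none
1 -3
-2 0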